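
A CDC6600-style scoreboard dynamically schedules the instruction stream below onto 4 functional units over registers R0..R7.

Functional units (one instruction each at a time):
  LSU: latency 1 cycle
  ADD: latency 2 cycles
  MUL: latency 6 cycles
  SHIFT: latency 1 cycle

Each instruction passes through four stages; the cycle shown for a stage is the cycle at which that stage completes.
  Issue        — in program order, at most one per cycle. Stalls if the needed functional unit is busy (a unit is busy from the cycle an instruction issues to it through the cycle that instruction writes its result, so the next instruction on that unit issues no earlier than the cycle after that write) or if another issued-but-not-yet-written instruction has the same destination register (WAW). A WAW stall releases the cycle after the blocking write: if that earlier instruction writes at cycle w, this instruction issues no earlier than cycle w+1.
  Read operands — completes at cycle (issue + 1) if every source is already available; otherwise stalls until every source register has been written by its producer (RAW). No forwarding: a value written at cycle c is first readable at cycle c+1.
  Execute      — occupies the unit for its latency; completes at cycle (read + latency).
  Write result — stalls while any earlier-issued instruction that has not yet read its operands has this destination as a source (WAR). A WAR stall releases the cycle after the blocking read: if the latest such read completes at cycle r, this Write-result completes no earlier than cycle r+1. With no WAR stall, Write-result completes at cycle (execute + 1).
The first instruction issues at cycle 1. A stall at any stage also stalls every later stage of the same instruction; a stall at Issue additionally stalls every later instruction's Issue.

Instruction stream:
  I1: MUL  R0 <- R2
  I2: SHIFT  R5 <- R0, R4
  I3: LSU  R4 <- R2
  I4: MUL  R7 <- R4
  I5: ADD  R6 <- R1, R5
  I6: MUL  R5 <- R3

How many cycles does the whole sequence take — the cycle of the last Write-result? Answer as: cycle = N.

cycle = 28

cycle 1: I1→MUL
cycle 2: I1 RO | I2→SHIFT
cycle 3: I3→LSU
cycle 4: I3 RO
cycle 5: I3 EX
cycle 8: I1 EX
cycle 9: I1 WR R0
cycle 10: I2 RO | I4→MUL
cycle 11: I2 EX | I3 WR R4 | I5→ADD
cycle 12: I2 WR R5 | I4 RO
cycle 13: I5 RO
cycle 15: I5 EX
cycle 16: I5 WR R6
cycle 18: I4 EX
cycle 19: I4 WR R7
cycle 20: I6→MUL
cycle 21: I6 RO
cycle 27: I6 EX
cycle 28: I6 WR R5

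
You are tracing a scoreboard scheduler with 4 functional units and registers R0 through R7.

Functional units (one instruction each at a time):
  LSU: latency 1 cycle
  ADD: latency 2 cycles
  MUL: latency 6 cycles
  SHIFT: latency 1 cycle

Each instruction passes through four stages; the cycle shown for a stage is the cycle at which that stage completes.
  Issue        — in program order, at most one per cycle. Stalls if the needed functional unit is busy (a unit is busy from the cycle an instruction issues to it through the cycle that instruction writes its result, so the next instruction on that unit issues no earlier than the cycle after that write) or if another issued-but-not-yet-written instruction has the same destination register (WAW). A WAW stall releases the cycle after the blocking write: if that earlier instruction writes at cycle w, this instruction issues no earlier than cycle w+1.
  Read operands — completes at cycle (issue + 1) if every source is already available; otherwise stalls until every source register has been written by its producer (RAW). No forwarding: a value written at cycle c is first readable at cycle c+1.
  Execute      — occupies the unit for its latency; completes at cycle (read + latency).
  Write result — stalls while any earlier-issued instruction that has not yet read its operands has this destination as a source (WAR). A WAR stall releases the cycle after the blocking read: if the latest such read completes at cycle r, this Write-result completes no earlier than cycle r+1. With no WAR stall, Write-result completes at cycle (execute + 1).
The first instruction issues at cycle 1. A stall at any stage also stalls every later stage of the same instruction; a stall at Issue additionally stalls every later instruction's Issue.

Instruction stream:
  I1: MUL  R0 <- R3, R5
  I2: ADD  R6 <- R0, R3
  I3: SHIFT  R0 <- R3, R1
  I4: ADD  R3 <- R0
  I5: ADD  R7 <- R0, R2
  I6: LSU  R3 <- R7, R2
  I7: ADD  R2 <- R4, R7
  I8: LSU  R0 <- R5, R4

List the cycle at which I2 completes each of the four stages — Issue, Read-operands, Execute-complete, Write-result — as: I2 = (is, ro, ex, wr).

t=1  I1→MUL
t=2  I1 RO, I2→ADD
t=8  I1 EX
t=9  I1 WR R0
t=10  I2 RO, I3→SHIFT
t=11  I3 RO
t=12  I2 EX, I3 EX
t=13  I2 WR R6, I3 WR R0
t=14  I4→ADD
t=15  I4 RO
t=17  I4 EX
t=18  I4 WR R3
t=19  I5→ADD
t=20  I5 RO, I6→LSU
t=22  I5 EX
t=23  I5 WR R7
t=24  I6 RO, I7→ADD
t=25  I6 EX, I7 RO
t=26  I6 WR R3
t=27  I7 EX, I8→LSU
t=28  I7 WR R2, I8 RO
t=29  I8 EX
t=30  I8 WR R0

I2 = (2, 10, 12, 13)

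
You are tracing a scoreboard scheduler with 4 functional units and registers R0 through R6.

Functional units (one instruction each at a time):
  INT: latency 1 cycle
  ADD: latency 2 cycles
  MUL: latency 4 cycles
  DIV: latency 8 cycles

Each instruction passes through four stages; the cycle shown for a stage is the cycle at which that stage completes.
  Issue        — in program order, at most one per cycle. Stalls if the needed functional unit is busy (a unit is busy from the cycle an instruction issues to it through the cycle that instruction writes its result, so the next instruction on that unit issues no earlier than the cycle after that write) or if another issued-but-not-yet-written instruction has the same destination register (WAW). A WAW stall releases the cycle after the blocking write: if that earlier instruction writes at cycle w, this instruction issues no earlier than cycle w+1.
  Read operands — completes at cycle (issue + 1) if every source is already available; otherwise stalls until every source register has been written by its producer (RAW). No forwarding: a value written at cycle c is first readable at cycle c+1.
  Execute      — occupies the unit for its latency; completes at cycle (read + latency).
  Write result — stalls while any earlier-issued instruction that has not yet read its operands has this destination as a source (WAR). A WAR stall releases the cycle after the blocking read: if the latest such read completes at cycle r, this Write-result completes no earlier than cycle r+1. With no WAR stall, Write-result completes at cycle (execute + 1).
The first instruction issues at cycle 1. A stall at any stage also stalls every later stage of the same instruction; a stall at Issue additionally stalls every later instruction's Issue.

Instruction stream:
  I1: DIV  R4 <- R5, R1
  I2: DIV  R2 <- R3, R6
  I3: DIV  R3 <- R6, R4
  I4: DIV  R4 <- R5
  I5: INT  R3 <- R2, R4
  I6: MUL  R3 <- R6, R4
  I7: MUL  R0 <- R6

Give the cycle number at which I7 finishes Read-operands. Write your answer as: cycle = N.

cycle = 56

t=1  I1 issues→DIV
t=2  I1 reads
t=10  I1 exec-done
t=11  I1 writes R4
t=12  I2 issues→DIV
t=13  I2 reads
t=21  I2 exec-done
t=22  I2 writes R2
t=23  I3 issues→DIV
t=24  I3 reads
t=32  I3 exec-done
t=33  I3 writes R3
t=34  I4 issues→DIV
t=35  I4 reads; I5 issues→INT
t=43  I4 exec-done
t=44  I4 writes R4
t=45  I5 reads
t=46  I5 exec-done
t=47  I5 writes R3
t=48  I6 issues→MUL
t=49  I6 reads
t=53  I6 exec-done
t=54  I6 writes R3
t=55  I7 issues→MUL
t=56  I7 reads
t=60  I7 exec-done
t=61  I7 writes R0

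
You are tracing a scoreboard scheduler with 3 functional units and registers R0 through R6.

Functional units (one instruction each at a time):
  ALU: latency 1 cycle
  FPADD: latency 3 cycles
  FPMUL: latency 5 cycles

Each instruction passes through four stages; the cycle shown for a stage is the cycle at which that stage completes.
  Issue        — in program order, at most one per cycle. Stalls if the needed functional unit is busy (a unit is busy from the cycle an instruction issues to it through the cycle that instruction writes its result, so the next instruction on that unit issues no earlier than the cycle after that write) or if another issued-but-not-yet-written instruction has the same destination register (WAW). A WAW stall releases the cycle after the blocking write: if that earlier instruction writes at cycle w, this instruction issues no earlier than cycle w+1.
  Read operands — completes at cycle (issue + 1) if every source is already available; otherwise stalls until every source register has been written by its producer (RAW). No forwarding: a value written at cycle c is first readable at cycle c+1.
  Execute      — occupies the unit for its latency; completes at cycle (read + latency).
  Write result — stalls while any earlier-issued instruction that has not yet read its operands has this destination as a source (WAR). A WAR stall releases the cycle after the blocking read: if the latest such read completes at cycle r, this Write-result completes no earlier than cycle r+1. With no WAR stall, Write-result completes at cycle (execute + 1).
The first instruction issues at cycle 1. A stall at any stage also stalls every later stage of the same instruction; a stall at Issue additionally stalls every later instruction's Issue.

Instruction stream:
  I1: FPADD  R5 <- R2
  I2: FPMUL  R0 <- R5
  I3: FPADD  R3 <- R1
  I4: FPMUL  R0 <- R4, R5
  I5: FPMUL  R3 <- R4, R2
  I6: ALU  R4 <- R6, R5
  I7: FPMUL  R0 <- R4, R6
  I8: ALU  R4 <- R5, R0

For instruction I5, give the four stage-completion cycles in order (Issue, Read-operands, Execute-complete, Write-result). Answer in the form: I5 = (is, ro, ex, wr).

t=1  I1 dispatched to FPADD
t=2  I1 operands ready · I2 dispatched to FPMUL
t=5  I1 complete
t=6  R5←I1
t=7  I2 operands ready · I3 dispatched to FPADD
t=8  I3 operands ready
t=11  I3 complete
t=12  I2 complete · R3←I3
t=13  R0←I2
t=14  I4 dispatched to FPMUL
t=15  I4 operands ready
t=20  I4 complete
t=21  R0←I4
t=22  I5 dispatched to FPMUL
t=23  I5 operands ready · I6 dispatched to ALU
t=24  I6 operands ready
t=25  I6 complete
t=26  R4←I6
t=28  I5 complete
t=29  R3←I5
t=30  I7 dispatched to FPMUL
t=31  I7 operands ready · I8 dispatched to ALU
t=36  I7 complete
t=37  R0←I7
t=38  I8 operands ready
t=39  I8 complete
t=40  R4←I8

I5 = (22, 23, 28, 29)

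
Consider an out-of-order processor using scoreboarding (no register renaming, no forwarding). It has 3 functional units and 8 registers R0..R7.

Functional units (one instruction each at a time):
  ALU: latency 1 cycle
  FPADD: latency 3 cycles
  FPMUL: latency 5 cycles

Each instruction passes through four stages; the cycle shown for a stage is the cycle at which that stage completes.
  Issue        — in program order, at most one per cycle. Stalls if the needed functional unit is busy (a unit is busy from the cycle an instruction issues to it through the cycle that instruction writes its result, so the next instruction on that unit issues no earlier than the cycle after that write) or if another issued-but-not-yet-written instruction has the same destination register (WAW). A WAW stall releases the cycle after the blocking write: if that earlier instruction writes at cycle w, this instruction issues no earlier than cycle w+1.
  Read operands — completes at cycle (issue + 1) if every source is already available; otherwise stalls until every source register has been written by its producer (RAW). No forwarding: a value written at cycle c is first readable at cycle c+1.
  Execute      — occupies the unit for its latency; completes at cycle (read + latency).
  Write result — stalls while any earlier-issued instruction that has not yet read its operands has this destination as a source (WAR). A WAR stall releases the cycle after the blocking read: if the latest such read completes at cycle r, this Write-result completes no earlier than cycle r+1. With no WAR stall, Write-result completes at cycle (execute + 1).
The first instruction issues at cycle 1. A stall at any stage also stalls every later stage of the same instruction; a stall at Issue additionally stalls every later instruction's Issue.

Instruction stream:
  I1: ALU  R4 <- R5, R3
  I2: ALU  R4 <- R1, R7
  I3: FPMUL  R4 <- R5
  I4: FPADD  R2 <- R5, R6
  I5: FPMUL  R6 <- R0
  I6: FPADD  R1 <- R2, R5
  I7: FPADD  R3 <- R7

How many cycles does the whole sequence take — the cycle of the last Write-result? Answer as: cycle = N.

[I1] 1/2/3/4
[I2] 5/6/7/8  (struct: ALU busy until I1 writes@4)
[I3] 9/10/15/16  (WAW R4: wait I2 write@8)
[I4] 10/11/14/15
[I5] 17/18/23/24  (struct: FPMUL busy until I3 writes@16)
[I6] 18/19/22/23
[I7] 24/25/28/29  (struct: FPADD busy until I6 writes@23)

cycle = 29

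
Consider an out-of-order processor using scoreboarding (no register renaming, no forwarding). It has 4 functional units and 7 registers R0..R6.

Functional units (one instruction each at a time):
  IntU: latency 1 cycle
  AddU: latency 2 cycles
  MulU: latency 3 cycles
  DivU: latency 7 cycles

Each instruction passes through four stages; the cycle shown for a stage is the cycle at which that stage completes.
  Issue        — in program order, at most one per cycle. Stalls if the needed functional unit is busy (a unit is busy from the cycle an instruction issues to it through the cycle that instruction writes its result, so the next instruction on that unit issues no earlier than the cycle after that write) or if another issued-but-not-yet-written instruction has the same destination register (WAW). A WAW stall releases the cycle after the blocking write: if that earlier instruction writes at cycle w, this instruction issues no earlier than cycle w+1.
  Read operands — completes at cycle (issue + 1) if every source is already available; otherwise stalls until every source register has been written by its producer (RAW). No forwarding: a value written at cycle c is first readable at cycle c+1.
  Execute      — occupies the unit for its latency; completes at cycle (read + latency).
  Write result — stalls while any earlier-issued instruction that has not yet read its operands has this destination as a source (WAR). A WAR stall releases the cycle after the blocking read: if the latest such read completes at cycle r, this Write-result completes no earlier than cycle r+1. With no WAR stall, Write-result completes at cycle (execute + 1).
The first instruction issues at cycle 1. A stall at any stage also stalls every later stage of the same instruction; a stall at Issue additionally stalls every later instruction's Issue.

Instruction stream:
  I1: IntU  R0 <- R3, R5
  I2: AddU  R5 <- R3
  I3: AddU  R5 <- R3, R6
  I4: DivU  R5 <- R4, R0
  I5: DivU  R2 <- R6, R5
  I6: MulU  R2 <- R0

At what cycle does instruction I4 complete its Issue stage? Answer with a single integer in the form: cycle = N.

cycle = 12

[1] I1 dispatched to IntU
[2] I1 operands ready · I2 dispatched to AddU
[3] I1 complete · I2 operands ready
[4] R0←I1
[5] I2 complete
[6] R5←I2
[7] I3 dispatched to AddU
[8] I3 operands ready
[10] I3 complete
[11] R5←I3
[12] I4 dispatched to DivU
[13] I4 operands ready
[20] I4 complete
[21] R5←I4
[22] I5 dispatched to DivU
[23] I5 operands ready
[30] I5 complete
[31] R2←I5
[32] I6 dispatched to MulU
[33] I6 operands ready
[36] I6 complete
[37] R2←I6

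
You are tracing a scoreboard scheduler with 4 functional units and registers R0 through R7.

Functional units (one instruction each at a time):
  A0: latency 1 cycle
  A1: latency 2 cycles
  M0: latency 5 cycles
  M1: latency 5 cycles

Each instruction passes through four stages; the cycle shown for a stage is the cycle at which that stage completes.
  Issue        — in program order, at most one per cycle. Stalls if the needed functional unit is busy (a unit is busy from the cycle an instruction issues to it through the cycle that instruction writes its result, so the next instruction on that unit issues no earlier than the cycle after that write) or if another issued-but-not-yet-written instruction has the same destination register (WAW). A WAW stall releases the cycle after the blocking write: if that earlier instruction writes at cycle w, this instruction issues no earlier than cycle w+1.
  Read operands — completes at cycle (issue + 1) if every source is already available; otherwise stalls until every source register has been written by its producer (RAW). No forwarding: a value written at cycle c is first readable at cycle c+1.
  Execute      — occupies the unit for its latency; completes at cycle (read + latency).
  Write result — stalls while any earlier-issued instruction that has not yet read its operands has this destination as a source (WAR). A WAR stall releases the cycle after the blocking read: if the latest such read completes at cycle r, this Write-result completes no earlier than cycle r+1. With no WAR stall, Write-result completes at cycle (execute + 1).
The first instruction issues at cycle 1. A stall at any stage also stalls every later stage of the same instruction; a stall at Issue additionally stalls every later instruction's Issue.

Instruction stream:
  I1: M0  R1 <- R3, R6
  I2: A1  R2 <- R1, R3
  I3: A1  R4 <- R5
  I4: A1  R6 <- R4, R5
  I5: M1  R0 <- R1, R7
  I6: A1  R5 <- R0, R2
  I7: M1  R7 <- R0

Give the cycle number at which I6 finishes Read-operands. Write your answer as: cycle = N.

[I1] 1/2/7/8
[I2] 2/9/11/12  (RAW R1: wait I1 write@8)
[I3] 13/14/16/17  (struct: A1 busy until I2 writes@12)
[I4] 18/19/21/22  (struct: A1 busy until I3 writes@17)
[I5] 19/20/25/26
[I6] 23/27/29/30  (struct: A1 busy until I4 writes@22; RAW R0: wait I5 write@26)
[I7] 27/28/33/34  (struct: M1 busy until I5 writes@26)

cycle = 27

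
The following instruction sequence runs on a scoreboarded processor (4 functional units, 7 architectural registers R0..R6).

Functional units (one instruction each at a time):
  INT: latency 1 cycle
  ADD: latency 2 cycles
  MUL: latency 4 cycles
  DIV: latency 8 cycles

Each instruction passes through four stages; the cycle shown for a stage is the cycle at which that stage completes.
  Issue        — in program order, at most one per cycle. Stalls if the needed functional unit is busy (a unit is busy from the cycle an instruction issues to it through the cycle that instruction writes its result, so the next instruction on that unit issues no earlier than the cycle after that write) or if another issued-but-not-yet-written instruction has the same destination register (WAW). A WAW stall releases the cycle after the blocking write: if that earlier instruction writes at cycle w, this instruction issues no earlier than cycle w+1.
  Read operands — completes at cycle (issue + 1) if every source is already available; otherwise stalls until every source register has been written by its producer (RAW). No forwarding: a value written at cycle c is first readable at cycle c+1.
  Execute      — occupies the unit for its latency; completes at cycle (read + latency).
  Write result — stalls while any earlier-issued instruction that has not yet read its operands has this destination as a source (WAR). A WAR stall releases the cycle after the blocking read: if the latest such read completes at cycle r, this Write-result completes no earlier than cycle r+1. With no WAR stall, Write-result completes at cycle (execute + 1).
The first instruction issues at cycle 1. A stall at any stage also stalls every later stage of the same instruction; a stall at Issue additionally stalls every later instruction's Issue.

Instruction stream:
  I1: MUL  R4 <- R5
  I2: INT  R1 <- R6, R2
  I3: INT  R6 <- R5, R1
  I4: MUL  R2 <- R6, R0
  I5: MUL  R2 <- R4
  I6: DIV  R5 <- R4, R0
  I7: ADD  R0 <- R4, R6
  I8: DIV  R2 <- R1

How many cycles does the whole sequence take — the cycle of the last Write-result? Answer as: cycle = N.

cycle = 38

1) issue 1, read 2, done 6, write 7
2) issue 2, read 3, done 4, write 5
3) issue 6, read 7, done 8, write 9  <struct: INT busy until I2 writes@5>
4) issue 8, read 10, done 14, write 15  <struct: MUL busy until I1 writes@7 / RAW R6: wait I3 write@9>
5) issue 16, read 17, done 21, write 22  <struct: MUL busy until I4 writes@15>
6) issue 17, read 18, done 26, write 27
7) issue 18, read 19, done 21, write 22
8) issue 28, read 29, done 37, write 38  <struct: DIV busy until I6 writes@27>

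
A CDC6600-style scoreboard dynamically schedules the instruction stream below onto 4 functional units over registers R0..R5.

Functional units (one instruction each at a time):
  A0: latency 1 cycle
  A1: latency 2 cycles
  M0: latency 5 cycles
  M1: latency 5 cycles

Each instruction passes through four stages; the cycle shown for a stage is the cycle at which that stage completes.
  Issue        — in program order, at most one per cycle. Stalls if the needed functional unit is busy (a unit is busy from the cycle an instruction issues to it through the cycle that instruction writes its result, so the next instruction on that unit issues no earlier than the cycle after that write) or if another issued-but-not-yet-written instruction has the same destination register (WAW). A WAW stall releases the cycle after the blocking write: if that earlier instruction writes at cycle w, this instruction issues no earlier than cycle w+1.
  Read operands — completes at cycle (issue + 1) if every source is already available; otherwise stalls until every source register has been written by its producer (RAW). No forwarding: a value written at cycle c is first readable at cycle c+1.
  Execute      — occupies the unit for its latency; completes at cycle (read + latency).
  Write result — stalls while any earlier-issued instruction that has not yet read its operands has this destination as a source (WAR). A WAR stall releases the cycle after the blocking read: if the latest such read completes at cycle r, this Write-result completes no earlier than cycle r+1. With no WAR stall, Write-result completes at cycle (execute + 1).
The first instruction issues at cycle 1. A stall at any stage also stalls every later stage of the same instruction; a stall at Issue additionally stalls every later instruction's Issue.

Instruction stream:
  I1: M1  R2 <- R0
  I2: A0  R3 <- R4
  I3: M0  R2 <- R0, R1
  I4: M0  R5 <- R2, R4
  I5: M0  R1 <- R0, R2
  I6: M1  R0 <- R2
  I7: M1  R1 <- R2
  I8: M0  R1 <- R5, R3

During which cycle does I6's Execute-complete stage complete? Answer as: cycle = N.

cycle = 32

I1: IS=1 RO=2 EX=7 WR=8
I2: IS=2 RO=3 EX=4 WR=5
I3: IS=9 RO=10 EX=15 WR=16  [WAW R2: wait I1 write@8]
I4: IS=17 RO=18 EX=23 WR=24  [struct: M0 busy until I3 writes@16]
I5: IS=25 RO=26 EX=31 WR=32  [struct: M0 busy until I4 writes@24]
I6: IS=26 RO=27 EX=32 WR=33
I7: IS=34 RO=35 EX=40 WR=41  [struct: M1 busy until I6 writes@33]
I8: IS=42 RO=43 EX=48 WR=49  [WAW R1: wait I7 write@41]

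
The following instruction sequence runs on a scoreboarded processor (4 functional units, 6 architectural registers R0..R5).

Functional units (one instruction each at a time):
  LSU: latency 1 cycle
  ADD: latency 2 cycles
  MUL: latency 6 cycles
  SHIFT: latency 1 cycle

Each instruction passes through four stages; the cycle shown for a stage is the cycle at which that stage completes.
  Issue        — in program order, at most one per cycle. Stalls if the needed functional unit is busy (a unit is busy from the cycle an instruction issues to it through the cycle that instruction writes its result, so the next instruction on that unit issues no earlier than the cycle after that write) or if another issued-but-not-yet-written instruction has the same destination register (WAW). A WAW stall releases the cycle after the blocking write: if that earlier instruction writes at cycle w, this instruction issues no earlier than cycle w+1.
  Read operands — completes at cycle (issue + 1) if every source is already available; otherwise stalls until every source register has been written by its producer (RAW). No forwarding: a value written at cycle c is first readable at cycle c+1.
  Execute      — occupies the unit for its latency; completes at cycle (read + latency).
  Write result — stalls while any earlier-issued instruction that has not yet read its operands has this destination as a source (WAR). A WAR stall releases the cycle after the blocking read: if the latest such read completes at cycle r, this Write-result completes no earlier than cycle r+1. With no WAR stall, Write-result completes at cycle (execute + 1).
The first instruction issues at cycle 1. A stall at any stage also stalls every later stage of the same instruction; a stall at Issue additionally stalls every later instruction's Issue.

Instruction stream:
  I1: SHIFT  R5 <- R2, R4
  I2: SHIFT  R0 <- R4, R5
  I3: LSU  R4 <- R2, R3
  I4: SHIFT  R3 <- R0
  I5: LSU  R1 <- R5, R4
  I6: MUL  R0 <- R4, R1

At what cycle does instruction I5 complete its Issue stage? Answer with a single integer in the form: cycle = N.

cycle = 10

[1] issue I1 (SHIFT)
[2] I1 read-ops
[3] I1 finished on SHIFT
[4] I1→R5
[5] issue I2 (SHIFT)
[6] I2 read-ops | issue I3 (LSU)
[7] I2 finished on SHIFT | I3 read-ops
[8] I2→R0 | I3 finished on LSU
[9] I3→R4 | issue I4 (SHIFT)
[10] I4 read-ops | issue I5 (LSU)
[11] I4 finished on SHIFT | I5 read-ops | issue I6 (MUL)
[12] I4→R3 | I5 finished on LSU
[13] I5→R1
[14] I6 read-ops
[20] I6 finished on MUL
[21] I6→R0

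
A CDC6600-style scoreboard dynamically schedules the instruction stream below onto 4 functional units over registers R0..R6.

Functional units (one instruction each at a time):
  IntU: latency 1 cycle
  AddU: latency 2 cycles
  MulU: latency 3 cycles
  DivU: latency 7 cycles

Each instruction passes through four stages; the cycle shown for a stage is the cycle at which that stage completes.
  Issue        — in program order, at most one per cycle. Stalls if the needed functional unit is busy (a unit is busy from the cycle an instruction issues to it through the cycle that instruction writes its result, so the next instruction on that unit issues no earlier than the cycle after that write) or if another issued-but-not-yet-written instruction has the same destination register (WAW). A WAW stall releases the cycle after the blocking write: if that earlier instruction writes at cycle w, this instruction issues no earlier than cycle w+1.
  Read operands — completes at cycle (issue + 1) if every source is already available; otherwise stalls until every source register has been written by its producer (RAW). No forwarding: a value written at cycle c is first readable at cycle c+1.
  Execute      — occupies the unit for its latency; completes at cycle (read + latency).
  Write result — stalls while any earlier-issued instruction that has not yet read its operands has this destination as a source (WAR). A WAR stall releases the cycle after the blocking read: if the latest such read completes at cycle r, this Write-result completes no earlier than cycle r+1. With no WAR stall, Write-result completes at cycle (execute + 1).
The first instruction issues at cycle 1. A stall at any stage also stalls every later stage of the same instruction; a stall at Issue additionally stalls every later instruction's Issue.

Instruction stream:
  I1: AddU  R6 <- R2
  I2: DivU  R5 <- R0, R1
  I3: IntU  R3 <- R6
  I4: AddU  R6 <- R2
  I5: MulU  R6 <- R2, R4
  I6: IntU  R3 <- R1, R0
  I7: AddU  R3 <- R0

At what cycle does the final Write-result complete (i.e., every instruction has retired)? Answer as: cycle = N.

  I1 | 1 | 2 | 4 | 5
  I2 | 2 | 3 | 10 | 11
  I3 | 3 | 6 | 7 | 8   RAW R6: wait I1 write@5
  I4 | 6 | 7 | 9 | 10   struct: AddU busy until I1 writes@5
  I5 | 11 | 12 | 15 | 16   WAW R6: wait I4 write@10
  I6 | 12 | 13 | 14 | 15
  I7 | 16 | 17 | 19 | 20   WAW R3: wait I6 write@15

cycle = 20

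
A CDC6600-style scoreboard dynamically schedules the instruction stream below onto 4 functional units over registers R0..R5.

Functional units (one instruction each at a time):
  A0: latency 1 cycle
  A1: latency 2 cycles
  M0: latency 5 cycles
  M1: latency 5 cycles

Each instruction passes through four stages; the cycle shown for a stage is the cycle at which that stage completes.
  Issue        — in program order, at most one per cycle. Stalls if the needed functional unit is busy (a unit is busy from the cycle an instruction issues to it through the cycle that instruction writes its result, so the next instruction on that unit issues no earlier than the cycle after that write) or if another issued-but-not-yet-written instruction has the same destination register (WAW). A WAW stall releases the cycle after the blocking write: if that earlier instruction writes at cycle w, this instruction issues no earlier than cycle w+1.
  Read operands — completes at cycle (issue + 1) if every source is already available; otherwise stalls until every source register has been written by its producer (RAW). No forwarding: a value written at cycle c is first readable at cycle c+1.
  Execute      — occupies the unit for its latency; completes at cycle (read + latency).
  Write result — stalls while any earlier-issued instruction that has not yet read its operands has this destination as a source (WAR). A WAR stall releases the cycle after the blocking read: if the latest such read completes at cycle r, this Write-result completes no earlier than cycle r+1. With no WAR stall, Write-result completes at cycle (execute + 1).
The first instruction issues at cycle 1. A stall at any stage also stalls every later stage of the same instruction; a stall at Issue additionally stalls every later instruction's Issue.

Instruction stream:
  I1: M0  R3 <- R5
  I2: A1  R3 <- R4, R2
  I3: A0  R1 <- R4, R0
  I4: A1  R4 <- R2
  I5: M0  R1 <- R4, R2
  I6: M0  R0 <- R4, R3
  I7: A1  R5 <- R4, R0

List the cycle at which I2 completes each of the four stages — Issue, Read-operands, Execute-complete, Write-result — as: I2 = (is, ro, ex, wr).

I2 = (9, 10, 12, 13)

  I1 | 1 | 2 | 7 | 8
  I2 | 9 | 10 | 12 | 13   WAW R3: wait I1 write@8
  I3 | 10 | 11 | 12 | 13
  I4 | 14 | 15 | 17 | 18   struct: A1 busy until I2 writes@13
  I5 | 15 | 19 | 24 | 25   RAW R4: wait I4 write@18
  I6 | 26 | 27 | 32 | 33   struct: M0 busy until I5 writes@25
  I7 | 27 | 34 | 36 | 37   RAW R0: wait I6 write@33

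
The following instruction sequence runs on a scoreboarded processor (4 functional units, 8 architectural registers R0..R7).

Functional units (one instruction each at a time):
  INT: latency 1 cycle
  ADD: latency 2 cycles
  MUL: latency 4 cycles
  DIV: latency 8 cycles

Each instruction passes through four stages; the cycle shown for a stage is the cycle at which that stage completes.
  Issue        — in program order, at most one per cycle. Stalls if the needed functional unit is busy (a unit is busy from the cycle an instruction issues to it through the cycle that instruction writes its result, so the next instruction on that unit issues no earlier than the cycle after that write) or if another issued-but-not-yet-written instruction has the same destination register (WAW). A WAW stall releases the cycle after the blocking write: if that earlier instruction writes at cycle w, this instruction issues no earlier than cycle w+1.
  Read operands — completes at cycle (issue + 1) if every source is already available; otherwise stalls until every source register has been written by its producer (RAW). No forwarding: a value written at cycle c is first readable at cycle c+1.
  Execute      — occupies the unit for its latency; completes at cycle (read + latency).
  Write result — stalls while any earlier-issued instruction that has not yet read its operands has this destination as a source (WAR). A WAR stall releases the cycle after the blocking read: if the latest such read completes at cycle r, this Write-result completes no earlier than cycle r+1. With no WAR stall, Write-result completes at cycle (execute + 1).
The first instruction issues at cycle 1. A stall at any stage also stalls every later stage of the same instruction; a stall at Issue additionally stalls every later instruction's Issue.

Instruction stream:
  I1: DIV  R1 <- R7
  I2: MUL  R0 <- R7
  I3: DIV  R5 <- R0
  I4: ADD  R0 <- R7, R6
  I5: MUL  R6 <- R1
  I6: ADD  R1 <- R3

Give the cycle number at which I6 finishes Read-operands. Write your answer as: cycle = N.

[1] I1 dispatched to DIV
[2] I1 operands ready; I2 dispatched to MUL
[3] I2 operands ready
[7] I2 complete
[8] R0←I2
[10] I1 complete
[11] R1←I1
[12] I3 dispatched to DIV
[13] I3 operands ready; I4 dispatched to ADD
[14] I4 operands ready; I5 dispatched to MUL
[15] I5 operands ready
[16] I4 complete
[17] R0←I4
[18] I6 dispatched to ADD
[19] I5 complete; I6 operands ready
[20] R6←I5
[21] I3 complete; I6 complete
[22] R5←I3; R1←I6

cycle = 19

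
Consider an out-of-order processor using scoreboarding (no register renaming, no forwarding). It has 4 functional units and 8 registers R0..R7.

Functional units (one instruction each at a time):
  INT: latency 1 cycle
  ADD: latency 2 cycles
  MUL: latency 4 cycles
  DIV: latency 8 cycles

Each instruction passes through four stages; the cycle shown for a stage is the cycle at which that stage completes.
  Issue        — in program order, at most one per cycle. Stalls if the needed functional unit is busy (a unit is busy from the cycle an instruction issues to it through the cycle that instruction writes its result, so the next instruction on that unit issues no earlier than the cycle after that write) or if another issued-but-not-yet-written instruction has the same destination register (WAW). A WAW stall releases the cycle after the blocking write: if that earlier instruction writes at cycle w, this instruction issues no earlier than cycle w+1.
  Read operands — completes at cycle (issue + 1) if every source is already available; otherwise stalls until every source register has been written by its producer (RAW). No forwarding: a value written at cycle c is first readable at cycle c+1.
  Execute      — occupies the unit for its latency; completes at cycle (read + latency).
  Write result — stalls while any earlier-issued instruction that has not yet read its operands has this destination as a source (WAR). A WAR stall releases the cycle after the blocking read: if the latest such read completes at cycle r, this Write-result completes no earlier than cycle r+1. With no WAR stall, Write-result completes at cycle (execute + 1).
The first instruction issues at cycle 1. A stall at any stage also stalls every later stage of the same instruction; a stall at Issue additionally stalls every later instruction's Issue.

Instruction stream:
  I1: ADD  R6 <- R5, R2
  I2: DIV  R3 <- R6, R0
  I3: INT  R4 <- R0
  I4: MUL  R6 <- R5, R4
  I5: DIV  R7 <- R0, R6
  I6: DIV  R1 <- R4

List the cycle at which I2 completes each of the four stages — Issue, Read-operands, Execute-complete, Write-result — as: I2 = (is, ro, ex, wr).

I2 = (2, 6, 14, 15)

I1  is:1  ro:2  ex:4  wr:5
I2  is:2  ro:6  ex:14  wr:15  — RAW R6: wait I1 write@5
I3  is:3  ro:4  ex:5  wr:6
I4  is:6  ro:7  ex:11  wr:12  — WAW R6: wait I1 write@5
I5  is:16  ro:17  ex:25  wr:26  — struct: DIV busy until I2 writes@15
I6  is:27  ro:28  ex:36  wr:37  — struct: DIV busy until I5 writes@26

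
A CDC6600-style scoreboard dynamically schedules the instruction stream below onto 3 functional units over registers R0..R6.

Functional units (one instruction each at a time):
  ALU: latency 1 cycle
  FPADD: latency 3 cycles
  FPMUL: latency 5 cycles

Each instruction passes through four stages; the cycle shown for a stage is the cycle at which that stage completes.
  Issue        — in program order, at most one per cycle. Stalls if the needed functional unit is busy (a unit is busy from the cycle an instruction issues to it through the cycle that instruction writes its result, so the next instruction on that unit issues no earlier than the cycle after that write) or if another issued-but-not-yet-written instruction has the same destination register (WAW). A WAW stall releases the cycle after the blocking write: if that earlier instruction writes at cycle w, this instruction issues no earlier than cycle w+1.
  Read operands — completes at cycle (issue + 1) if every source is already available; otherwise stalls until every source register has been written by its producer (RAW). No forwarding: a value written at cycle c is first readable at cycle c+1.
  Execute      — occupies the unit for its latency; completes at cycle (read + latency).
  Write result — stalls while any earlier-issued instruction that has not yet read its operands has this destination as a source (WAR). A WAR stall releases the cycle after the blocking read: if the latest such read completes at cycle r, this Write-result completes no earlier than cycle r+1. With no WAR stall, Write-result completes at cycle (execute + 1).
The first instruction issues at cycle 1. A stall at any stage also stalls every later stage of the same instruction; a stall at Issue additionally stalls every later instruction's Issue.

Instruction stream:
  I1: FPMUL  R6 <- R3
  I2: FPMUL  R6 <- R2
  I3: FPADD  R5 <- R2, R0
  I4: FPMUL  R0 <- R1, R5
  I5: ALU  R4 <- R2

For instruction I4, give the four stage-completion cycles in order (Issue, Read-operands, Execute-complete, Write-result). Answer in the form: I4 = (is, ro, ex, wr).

I4 = (17, 18, 23, 24)

[1] issue I1 (FPMUL)
[2] I1 read-ops
[7] I1 finished on FPMUL
[8] I1→R6
[9] issue I2 (FPMUL)
[10] I2 read-ops; issue I3 (FPADD)
[11] I3 read-ops
[14] I3 finished on FPADD
[15] I2 finished on FPMUL; I3→R5
[16] I2→R6
[17] issue I4 (FPMUL)
[18] I4 read-ops; issue I5 (ALU)
[19] I5 read-ops
[20] I5 finished on ALU
[21] I5→R4
[23] I4 finished on FPMUL
[24] I4→R0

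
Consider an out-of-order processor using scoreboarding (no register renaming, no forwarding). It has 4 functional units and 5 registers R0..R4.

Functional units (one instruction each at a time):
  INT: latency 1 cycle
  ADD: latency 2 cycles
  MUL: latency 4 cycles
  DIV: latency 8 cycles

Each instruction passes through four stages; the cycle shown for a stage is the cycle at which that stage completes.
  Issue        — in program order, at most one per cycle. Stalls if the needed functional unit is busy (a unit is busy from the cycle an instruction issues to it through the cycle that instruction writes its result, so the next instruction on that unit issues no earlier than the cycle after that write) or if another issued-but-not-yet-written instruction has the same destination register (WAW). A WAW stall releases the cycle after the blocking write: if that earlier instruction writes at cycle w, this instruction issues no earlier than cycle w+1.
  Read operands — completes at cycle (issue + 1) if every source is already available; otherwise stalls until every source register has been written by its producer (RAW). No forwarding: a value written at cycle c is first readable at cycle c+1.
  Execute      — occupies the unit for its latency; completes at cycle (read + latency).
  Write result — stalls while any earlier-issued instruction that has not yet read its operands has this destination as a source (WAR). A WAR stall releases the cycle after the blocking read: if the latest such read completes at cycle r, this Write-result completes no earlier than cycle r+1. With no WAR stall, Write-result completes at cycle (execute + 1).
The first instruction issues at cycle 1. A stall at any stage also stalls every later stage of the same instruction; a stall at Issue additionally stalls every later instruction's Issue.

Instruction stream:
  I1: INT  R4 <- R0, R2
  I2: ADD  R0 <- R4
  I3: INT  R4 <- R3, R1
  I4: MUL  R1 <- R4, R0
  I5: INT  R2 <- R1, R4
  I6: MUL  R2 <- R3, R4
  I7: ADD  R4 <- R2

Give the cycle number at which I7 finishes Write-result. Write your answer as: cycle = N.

cycle = 28

I1 -> (1, 2, 3, 4)
I2 -> (2, 5, 7, 8)  // RAW R4: wait I1 write@4
I3 -> (5, 6, 7, 8)  // struct: INT busy until I1 writes@4
I4 -> (6, 9, 13, 14)  // RAW R4: wait I3 write@8, RAW R0: wait I2 write@8
I5 -> (9, 15, 16, 17)  // struct: INT busy until I3 writes@8, RAW R1: wait I4 write@14
I6 -> (18, 19, 23, 24)  // WAW R2: wait I5 write@17
I7 -> (19, 25, 27, 28)  // RAW R2: wait I6 write@24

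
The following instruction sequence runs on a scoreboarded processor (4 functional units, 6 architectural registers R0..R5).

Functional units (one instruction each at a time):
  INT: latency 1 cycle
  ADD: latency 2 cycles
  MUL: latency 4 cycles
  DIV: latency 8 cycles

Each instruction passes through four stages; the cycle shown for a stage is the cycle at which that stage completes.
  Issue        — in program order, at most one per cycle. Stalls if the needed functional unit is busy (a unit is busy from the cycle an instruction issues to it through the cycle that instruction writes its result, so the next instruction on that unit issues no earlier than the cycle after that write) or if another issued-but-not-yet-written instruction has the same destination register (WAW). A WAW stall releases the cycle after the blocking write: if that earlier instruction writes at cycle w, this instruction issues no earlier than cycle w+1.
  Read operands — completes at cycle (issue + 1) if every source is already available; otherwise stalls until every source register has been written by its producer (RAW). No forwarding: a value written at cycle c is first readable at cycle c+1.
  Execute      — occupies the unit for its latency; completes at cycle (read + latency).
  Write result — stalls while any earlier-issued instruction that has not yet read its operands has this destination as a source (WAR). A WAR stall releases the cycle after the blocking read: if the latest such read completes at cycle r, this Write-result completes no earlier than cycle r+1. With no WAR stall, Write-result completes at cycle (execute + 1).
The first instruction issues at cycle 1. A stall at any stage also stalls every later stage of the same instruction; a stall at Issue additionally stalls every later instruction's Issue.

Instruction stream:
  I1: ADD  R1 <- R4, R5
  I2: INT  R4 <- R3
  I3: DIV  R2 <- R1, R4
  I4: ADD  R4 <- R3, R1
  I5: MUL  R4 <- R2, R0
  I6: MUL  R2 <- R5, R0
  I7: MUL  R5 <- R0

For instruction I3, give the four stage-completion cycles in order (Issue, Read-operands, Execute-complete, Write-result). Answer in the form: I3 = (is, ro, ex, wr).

c1: I1→ADD
c2: I1 RO; I2→INT
c3: I2 RO; I3→DIV
c4: I1 EX; I2 EX
c5: I1 WR R1; I2 WR R4
c6: I3 RO; I4→ADD
c7: I4 RO
c9: I4 EX
c10: I4 WR R4
c11: I5→MUL
c14: I3 EX
c15: I3 WR R2
c16: I5 RO
c20: I5 EX
c21: I5 WR R4
c22: I6→MUL
c23: I6 RO
c27: I6 EX
c28: I6 WR R2
c29: I7→MUL
c30: I7 RO
c34: I7 EX
c35: I7 WR R5

I3 = (3, 6, 14, 15)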